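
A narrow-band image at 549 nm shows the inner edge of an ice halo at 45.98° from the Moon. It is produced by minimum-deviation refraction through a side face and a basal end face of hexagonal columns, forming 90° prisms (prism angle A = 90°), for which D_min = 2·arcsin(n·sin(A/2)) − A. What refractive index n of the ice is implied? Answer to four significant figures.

Rearranging: n = sin((D_min + A)/2) / sin(A/2).
(D_min + A)/2 = (45.98° + 90°)/2 = 67.990°.
n = sin 67.990° / sin 45° = 0.9271 / 0.7071 = 1.3111.

1.311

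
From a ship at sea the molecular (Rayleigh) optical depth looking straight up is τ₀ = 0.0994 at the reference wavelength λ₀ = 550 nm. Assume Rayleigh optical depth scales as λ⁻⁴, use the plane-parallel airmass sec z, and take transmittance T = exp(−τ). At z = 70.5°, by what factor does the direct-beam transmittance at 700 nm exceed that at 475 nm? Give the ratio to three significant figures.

Airmass: sec 70.5° = 2.9957.
τ(700 nm) = 0.0994 × (550/700)⁴ × 2.9957 = 0.0994 × 0.3811 × 2.9957 = 0.1135.
τ(475 nm) = 0.0994 × (550/475)⁴ × 2.9957 = 0.0994 × 1.7975 × 2.9957 = 0.5353.
T(700)/T(475) = exp(τ_B − τ_A) = exp(0.4218) = 1.5247.

1.52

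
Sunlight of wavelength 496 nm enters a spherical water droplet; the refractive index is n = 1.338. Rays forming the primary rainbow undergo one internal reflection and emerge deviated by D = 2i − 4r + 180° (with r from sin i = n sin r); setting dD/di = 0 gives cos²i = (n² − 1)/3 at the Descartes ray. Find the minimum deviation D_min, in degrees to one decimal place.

138.6°

cos²i = (1.79024 − 1)/3 = 0.26341; i = arccos(0.51324) = 59.120°.
sin r = sin 59.120°/1.338 = 0.64144; r = 39.899°.
D_min = 2·59.120° − 4·39.899° + 180° = 138.643°.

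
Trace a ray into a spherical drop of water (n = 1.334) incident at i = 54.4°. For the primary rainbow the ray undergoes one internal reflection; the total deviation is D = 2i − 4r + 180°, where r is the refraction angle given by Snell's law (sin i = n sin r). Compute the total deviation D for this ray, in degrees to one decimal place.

sin r = sin 54.4° / 1.334 = 0.8131/1.334 = 0.6095; r = 37.55°.
D = 2·54.4° − 4·37.55° + 180° = 108.80° − 150.22° + 180° = 138.58°.

138.6°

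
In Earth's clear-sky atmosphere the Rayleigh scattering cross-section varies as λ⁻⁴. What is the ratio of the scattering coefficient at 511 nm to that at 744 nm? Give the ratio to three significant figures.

4.49

Rayleigh scattering ∝ λ⁻⁴, so the ratio of coefficients is the inverse fourth power of the wavelength ratio.
σ(511)/σ(744) = (744/511)⁴ = (1.4560)⁴ = 4.494.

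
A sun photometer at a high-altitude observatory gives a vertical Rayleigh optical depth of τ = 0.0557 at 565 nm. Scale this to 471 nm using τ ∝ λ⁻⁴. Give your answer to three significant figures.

τ(471 nm) = τ(565 nm) × (565/471)⁴ = 0.0557 × (1.1996)⁴ = 0.0557 × 2.0707 = 0.1153.

0.115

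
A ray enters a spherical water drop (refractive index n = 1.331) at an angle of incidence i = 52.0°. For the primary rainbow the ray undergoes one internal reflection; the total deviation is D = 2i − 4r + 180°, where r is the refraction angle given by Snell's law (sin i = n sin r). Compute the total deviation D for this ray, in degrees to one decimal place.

138.8°

sin r = sin 52.0° / 1.331 = 0.7880/1.331 = 0.5920; r = 36.30°.
D = 2·52.0° − 4·36.30° + 180° = 104.00° − 145.21° + 180° = 138.79°.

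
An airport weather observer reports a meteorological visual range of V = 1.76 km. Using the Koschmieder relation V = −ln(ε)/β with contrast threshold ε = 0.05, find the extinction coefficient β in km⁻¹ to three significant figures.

1.70 km⁻¹

β = −ln(0.05) / V = 2.996 / 1.76 = 1.7021 km⁻¹.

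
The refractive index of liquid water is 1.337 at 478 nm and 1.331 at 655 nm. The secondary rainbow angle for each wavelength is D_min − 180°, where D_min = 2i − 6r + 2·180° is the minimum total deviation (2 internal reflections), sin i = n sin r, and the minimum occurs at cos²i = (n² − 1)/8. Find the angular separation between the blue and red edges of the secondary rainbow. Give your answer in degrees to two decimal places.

At 478 nm (n = 1.337): cos²i = 0.09845 → i = 71.714°, r = 45.249°, D_min = 231.934°, rainbow angle = 51.934°.
At 655 nm (n = 1.331): cos²i = 0.09645 → i = 71.907°, r = 45.575°, D_min = 230.365°, rainbow angle = 50.365°.
Angular width = |51.934° − 50.365°| = 1.569°.

1.57°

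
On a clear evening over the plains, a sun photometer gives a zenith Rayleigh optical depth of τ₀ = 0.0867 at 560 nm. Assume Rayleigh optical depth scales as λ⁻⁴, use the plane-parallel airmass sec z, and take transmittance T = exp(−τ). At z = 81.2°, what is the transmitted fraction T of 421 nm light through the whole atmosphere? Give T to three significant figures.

0.170

sec 81.2° = 6.5366.
τ = 0.0867 × (560/421)⁴ × 6.5366 = 0.0867 × 3.1306 × 6.5366 = 1.7742.
T = exp(−1.7742) = 0.1696.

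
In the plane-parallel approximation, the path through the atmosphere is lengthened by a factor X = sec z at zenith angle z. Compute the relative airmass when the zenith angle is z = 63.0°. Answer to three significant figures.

X = sec z = 1/cos 63.0° = 1/0.4540 = 2.2027.

2.20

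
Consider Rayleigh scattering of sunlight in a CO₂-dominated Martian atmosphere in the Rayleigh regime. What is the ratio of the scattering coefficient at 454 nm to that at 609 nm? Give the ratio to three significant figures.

Rayleigh scattering ∝ λ⁻⁴, so the ratio of coefficients is the inverse fourth power of the wavelength ratio.
σ(454)/σ(609) = (609/454)⁴ = (1.3414)⁴ = 3.238.

3.24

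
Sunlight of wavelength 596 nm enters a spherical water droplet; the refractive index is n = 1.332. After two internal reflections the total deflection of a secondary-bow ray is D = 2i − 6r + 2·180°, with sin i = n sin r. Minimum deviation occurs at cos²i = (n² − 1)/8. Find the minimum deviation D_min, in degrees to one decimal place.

cos²i = (1.77422 − 1)/8 = 0.09678; i = arccos(0.31109) = 71.875°.
sin r = sin 71.875°/1.332 = 0.71350; r = 45.520°.
D_min = 2·71.875° − 6·45.520° + 360° = 230.628°.

230.6°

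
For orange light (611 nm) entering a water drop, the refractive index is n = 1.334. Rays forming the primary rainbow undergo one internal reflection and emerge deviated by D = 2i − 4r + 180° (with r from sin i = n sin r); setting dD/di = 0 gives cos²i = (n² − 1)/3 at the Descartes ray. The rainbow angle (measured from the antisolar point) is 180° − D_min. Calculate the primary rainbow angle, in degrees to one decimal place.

41.9°

cos²i = (1.77956 − 1)/3 = 0.25985; i = arccos(0.50976) = 59.352°.
sin r = sin 59.352°/1.334 = 0.64492; r = 40.159°.
D_min = 2·59.352° − 4·40.159° + 180° = 138.067°.
Rainbow angle = 180° − D_min = 41.933°.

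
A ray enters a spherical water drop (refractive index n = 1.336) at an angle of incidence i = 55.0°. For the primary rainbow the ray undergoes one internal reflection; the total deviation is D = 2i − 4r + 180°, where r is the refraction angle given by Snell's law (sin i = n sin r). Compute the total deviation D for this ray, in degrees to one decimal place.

sin r = sin 55.0° / 1.336 = 0.8192/1.336 = 0.6131; r = 37.82°.
D = 2·55.0° − 4·37.82° + 180° = 110.00° − 151.27° + 180° = 138.73°.

138.7°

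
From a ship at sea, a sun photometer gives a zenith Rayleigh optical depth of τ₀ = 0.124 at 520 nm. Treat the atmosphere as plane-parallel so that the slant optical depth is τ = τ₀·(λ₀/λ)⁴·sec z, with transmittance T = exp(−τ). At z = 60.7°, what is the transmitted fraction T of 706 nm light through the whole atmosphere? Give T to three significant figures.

0.928

sec 60.7° = 2.0434.
τ = 0.124 × (520/706)⁴ × 2.0434 = 0.124 × 0.2943 × 2.0434 = 0.0746.
T = exp(−0.0746) = 0.9281.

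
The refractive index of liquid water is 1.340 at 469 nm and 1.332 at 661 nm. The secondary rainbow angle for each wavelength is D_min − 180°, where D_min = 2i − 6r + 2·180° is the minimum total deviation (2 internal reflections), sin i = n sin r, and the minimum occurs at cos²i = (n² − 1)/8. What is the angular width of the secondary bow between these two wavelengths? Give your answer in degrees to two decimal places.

2.08°

At 469 nm (n = 1.340): cos²i = 0.09945 → i = 71.618°, r = 45.088°, D_min = 232.709°, rainbow angle = 52.709°.
At 661 nm (n = 1.332): cos²i = 0.09678 → i = 71.875°, r = 45.520°, D_min = 230.628°, rainbow angle = 50.628°.
Angular width = |52.709° − 50.628°| = 2.080°.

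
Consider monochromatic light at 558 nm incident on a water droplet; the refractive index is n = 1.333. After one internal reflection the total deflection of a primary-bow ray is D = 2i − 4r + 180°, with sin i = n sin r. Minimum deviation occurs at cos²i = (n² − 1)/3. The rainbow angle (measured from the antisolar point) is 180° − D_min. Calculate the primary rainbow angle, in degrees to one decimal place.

42.1°

cos²i = (1.77689 − 1)/3 = 0.25896; i = arccos(0.50888) = 59.410°.
sin r = sin 59.410°/1.333 = 0.64579; r = 40.225°.
D_min = 2·59.410° − 4·40.225° + 180° = 137.922°.
Rainbow angle = 180° − D_min = 42.078°.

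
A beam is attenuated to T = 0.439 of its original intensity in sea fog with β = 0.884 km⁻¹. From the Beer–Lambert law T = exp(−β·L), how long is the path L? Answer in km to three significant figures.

Beer–Lambert: T = exp(−βL) ⇒ L = −ln(T)/β = −ln(0.439)/0.884 = 0.8233/0.884 = 0.9313 km.

0.931 km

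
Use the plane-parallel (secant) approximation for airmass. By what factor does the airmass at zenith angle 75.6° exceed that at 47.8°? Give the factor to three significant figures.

X(75.6°)/X(47.8°) = sec 75.6° / sec 47.8° = cos 47.8° / cos 75.6° = 0.6717/0.2487 = 2.7010.

2.70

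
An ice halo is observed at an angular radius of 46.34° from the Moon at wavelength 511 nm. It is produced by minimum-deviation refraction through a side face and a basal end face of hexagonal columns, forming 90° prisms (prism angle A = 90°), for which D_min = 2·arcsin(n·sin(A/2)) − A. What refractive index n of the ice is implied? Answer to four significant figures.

Rearranging: n = sin((D_min + A)/2) / sin(A/2).
(D_min + A)/2 = (46.34° + 90°)/2 = 68.170°.
n = sin 68.170° / sin 45° = 0.9283 / 0.7071 = 1.3128.

1.313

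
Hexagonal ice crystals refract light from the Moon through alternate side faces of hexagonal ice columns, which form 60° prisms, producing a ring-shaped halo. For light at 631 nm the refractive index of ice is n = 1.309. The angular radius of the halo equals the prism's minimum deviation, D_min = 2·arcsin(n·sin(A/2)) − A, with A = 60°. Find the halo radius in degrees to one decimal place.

n·sin(A/2) = 1.309 × sin 30° = 1.309 × 0.5000 = 0.6545.
D_min = 2·arcsin(0.6545) − 60° = 2 × 40.882° − 60° = 21.763°.

21.8°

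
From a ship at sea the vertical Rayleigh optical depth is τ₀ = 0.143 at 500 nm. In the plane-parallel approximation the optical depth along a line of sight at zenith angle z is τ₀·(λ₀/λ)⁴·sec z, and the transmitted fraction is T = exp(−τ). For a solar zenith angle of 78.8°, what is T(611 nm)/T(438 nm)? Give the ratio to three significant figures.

Airmass: sec 78.8° = 5.1484.
τ(611 nm) = 0.143 × (500/611)⁴ × 5.1484 = 0.143 × 0.4485 × 5.1484 = 0.3302.
τ(438 nm) = 0.143 × (500/438)⁴ × 5.1484 = 0.143 × 1.6982 × 5.1484 = 1.2502.
T(611)/T(438) = exp(τ_B − τ_A) = exp(0.9201) = 2.5095.

2.51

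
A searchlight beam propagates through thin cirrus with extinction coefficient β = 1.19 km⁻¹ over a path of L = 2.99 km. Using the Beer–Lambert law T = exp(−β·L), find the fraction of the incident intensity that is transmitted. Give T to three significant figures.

0.0285

τ = β·L = 1.19 × 2.99 = 3.5581.
T = exp(−3.5581) = 0.0285.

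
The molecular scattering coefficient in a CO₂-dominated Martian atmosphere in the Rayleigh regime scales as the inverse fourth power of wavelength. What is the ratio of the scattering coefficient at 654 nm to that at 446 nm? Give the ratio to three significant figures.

0.216

Rayleigh scattering ∝ λ⁻⁴, so the ratio of coefficients is the inverse fourth power of the wavelength ratio.
σ(654)/σ(446) = (446/654)⁴ = (0.6820)⁴ = 0.2163.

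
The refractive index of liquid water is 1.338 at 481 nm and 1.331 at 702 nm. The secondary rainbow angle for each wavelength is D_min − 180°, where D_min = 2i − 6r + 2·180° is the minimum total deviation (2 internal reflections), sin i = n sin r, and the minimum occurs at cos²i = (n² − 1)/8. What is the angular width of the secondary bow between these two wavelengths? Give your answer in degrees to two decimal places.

1.83°

At 481 nm (n = 1.338): cos²i = 0.09878 → i = 71.682°, r = 45.195°, D_min = 232.193°, rainbow angle = 52.193°.
At 702 nm (n = 1.331): cos²i = 0.09645 → i = 71.907°, r = 45.575°, D_min = 230.365°, rainbow angle = 50.365°.
Angular width = |52.193° − 50.365°| = 1.828°.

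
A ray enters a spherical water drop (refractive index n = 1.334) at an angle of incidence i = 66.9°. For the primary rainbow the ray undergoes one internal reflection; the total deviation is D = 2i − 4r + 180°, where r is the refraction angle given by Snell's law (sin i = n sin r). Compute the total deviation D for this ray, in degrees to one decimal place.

sin r = sin 66.9° / 1.334 = 0.9198/1.334 = 0.6895; r = 43.59°.
D = 2·66.9° − 4·43.59° + 180° = 133.80° − 174.37° + 180° = 139.43°.

139.4°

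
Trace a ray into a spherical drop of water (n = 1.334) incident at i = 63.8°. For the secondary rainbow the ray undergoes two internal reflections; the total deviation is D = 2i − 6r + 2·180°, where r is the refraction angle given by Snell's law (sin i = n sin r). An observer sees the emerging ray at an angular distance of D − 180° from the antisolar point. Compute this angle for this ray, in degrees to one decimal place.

54.0°

sin r = sin 63.8° / 1.334 = 0.8973/1.334 = 0.6726; r = 42.27°.
D = 2·63.8° − 6·42.27° + 2·180° = 127.60° − 253.61° + 360° = 233.99°.
Angle from antisolar point = D − 180° = 53.99°.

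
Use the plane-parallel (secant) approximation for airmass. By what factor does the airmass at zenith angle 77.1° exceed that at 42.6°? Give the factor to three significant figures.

3.30

X(77.1°)/X(42.6°) = sec 77.1° / sec 42.6° = cos 42.6° / cos 77.1° = 0.7361/0.2233 = 3.2972.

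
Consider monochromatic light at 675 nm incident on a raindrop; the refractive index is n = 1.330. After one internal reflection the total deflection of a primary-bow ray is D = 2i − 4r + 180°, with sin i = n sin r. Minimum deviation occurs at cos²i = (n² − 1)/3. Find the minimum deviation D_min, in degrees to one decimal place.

137.5°

cos²i = (1.76890 − 1)/3 = 0.25630; i = arccos(0.50626) = 59.585°.
sin r = sin 59.585°/1.330 = 0.64841; r = 40.422°.
D_min = 2·59.585° − 4·40.422° + 180° = 137.484°.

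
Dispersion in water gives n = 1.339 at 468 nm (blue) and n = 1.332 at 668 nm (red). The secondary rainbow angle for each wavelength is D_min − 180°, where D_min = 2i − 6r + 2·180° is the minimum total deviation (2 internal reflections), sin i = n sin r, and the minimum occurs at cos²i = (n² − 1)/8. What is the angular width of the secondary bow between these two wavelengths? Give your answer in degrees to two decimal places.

1.82°

At 468 nm (n = 1.339): cos²i = 0.09912 → i = 71.650°, r = 45.141°, D_min = 232.451°, rainbow angle = 52.451°.
At 668 nm (n = 1.332): cos²i = 0.09678 → i = 71.875°, r = 45.520°, D_min = 230.628°, rainbow angle = 50.628°.
Angular width = |52.451° − 50.628°| = 1.823°.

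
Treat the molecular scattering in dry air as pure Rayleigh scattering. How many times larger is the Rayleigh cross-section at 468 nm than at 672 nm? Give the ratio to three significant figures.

4.25

Rayleigh scattering ∝ λ⁻⁴, so the ratio of coefficients is the inverse fourth power of the wavelength ratio.
σ(468)/σ(672) = (672/468)⁴ = (1.4359)⁴ = 4.251.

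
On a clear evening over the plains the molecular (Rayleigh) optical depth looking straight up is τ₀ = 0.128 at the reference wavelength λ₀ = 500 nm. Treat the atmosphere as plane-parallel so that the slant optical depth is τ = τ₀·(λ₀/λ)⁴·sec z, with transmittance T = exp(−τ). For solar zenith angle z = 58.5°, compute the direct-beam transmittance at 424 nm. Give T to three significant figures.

0.623

sec 58.5° = 1.9139.
τ = 0.128 × (500/424)⁴ × 1.9139 = 0.128 × 1.9338 × 1.9139 = 0.4737.
T = exp(−0.4737) = 0.6227.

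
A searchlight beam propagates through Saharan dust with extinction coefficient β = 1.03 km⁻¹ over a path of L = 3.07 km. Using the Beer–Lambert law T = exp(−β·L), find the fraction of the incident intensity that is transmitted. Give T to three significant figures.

0.0423

τ = β·L = 1.03 × 3.07 = 3.1621.
T = exp(−3.1621) = 0.0423.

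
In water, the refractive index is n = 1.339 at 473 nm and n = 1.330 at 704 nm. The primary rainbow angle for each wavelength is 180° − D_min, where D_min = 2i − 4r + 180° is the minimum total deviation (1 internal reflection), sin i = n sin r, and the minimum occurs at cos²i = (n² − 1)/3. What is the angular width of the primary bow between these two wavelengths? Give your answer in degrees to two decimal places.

1.30°

At 473 nm (n = 1.339): cos²i = 0.26431 → i = 59.062°, r = 39.834°, D_min = 138.786°, rainbow angle = 41.214°.
At 704 nm (n = 1.330): cos²i = 0.25630 → i = 59.585°, r = 40.422°, D_min = 137.484°, rainbow angle = 42.516°.
Angular width = |41.214° − 42.516°| = 1.303°.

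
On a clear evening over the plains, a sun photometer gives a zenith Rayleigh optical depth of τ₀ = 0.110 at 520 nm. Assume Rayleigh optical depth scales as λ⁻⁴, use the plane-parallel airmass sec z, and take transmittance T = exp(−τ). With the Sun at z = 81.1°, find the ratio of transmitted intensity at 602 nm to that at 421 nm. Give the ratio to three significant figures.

3.52

Airmass: sec 81.1° = 6.4637.
τ(602 nm) = 0.110 × (520/602)⁴ × 6.4637 = 0.110 × 0.5567 × 6.4637 = 0.3958.
τ(421 nm) = 0.110 × (520/421)⁴ × 6.4637 = 0.110 × 2.3275 × 6.4637 = 1.6548.
T(602)/T(421) = exp(τ_B − τ_A) = exp(1.2590) = 3.5220.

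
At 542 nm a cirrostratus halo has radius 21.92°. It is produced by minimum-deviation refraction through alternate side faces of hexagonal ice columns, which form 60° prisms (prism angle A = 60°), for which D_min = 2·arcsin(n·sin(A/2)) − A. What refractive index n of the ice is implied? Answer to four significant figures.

Rearranging: n = sin((D_min + A)/2) / sin(A/2).
(D_min + A)/2 = (21.92° + 60°)/2 = 40.960°.
n = sin 40.960° / sin 30° = 0.6555 / 0.5000 = 1.3111.

1.311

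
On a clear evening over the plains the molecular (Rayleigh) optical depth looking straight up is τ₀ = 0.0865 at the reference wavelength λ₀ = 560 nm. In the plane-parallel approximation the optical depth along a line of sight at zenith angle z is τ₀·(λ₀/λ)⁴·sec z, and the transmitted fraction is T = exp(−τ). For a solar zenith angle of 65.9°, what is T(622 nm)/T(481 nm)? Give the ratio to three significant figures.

1.28

Airmass: sec 65.9° = 2.4490.
τ(622 nm) = 0.0865 × (560/622)⁴ × 2.4490 = 0.0865 × 0.6570 × 2.4490 = 0.1392.
τ(481 nm) = 0.0865 × (560/481)⁴ × 2.4490 = 0.0865 × 1.8373 × 2.4490 = 0.3892.
T(622)/T(481) = exp(τ_B − τ_A) = exp(0.2500) = 1.2840.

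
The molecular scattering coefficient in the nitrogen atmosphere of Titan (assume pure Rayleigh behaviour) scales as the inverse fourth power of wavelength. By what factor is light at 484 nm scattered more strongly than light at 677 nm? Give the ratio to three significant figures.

3.83

Rayleigh scattering ∝ λ⁻⁴, so the ratio of coefficients is the inverse fourth power of the wavelength ratio.
σ(484)/σ(677) = (677/484)⁴ = (1.3988)⁴ = 3.828.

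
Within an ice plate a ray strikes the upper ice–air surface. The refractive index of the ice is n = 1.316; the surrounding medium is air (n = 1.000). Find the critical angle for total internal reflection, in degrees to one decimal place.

49.5°

sin θ_c = n_air / n = 1.000 / 1.316 = 0.7599.
θ_c = arcsin(0.7599) = 49.45°.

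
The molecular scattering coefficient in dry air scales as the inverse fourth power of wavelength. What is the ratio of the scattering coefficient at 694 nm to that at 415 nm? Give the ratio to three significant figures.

Rayleigh scattering ∝ λ⁻⁴, so the ratio of coefficients is the inverse fourth power of the wavelength ratio.
σ(694)/σ(415) = (415/694)⁴ = (0.5980)⁴ = 0.1279.

0.128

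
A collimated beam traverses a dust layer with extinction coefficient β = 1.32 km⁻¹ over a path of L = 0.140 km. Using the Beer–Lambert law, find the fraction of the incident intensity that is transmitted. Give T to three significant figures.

τ = β·L = 1.32 × 0.140 = 0.1848.
T = exp(−0.1848) = 0.8313.

0.831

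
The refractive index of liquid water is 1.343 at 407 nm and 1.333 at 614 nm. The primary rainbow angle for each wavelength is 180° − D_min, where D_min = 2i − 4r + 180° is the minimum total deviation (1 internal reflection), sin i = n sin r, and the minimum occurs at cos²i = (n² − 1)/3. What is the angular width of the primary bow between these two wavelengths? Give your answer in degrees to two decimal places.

1.43°

At 407 nm (n = 1.343): cos²i = 0.26788 → i = 58.830°, r = 39.577°, D_min = 139.354°, rainbow angle = 40.646°.
At 614 nm (n = 1.333): cos²i = 0.25896 → i = 59.410°, r = 40.225°, D_min = 137.922°, rainbow angle = 42.078°.
Angular width = |40.646° − 42.078°| = 1.432°.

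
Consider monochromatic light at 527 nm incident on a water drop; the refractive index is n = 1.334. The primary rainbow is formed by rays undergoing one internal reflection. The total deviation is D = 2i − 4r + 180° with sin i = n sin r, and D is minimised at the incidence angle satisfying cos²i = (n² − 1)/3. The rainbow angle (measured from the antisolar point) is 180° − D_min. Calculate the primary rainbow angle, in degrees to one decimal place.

cos²i = (1.77956 − 1)/3 = 0.25985; i = arccos(0.50976) = 59.352°.
sin r = sin 59.352°/1.334 = 0.64492; r = 40.159°.
D_min = 2·59.352° − 4·40.159° + 180° = 138.067°.
Rainbow angle = 180° − D_min = 41.933°.

41.9°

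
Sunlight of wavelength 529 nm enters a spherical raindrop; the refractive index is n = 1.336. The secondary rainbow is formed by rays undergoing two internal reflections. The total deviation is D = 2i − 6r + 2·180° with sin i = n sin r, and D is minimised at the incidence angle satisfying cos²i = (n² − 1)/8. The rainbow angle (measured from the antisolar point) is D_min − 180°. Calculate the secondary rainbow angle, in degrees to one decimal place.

51.7°

cos²i = (1.78490 − 1)/8 = 0.09811; i = arccos(0.31323) = 71.746°.
sin r = sin 71.746°/1.336 = 0.71084; r = 45.303°.
D_min = 2·71.746° − 6·45.303° + 360° = 231.674°.
Rainbow angle = D_min − 180° = 51.674°.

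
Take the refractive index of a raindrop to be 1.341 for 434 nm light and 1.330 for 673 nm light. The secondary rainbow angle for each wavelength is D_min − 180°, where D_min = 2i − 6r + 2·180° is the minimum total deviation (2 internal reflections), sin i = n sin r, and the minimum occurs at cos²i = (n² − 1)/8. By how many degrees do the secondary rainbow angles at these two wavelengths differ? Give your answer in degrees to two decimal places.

At 434 nm (n = 1.341): cos²i = 0.09979 → i = 71.586°, r = 45.034°, D_min = 232.966°, rainbow angle = 52.966°.
At 673 nm (n = 1.330): cos²i = 0.09611 → i = 71.940°, r = 45.630°, D_min = 230.101°, rainbow angle = 50.101°.
Angular width = |52.966° − 50.101°| = 2.865°.

2.86°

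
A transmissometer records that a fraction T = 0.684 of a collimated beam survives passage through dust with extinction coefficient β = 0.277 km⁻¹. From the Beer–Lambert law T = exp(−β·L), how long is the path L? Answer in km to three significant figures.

Beer–Lambert: T = exp(−βL) ⇒ L = −ln(T)/β = −ln(0.684)/0.277 = 0.3798/0.277 = 1.371 km.

1.37 km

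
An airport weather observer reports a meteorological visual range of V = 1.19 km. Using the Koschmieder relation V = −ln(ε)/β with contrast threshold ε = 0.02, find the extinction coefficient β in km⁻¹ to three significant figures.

β = −ln(0.02) / V = 3.912 / 1.19 = 3.2874 km⁻¹.

3.29 km⁻¹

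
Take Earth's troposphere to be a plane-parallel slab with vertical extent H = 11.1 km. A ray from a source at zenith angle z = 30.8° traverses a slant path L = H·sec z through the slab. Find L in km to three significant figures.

sec z = 1/cos 30.8° = 1.1642.
L = 11.1 × 1.1642 = 12.923 km.

12.9 km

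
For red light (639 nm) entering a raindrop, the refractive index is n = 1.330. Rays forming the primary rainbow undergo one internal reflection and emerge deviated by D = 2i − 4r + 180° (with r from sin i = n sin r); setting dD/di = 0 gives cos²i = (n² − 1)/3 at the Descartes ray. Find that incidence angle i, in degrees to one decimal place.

59.6°

cos²i = (1.330² − 1)/3 = (1.76890 − 1)/3 = 0.25630.
cos i = 0.50626, so i = 59.585°.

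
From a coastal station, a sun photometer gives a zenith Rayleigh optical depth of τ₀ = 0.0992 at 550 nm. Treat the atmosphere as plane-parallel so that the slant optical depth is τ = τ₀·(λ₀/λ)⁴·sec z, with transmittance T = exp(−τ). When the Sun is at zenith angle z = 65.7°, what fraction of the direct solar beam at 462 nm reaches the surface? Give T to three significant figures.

0.616

sec 65.7° = 2.4300.
τ = 0.0992 × (550/462)⁴ × 2.4300 = 0.0992 × 2.0086 × 2.4300 = 0.4842.
T = exp(−0.4842) = 0.6162.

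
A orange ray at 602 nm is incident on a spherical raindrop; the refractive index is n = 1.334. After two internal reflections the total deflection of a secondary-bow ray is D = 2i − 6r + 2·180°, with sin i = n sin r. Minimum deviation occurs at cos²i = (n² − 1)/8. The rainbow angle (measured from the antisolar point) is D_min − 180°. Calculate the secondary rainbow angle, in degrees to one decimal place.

51.2°

cos²i = (1.77956 − 1)/8 = 0.09744; i = arccos(0.31216) = 71.810°.
sin r = sin 71.810°/1.334 = 0.71217; r = 45.411°.
D_min = 2·71.810° − 6·45.411° + 360° = 231.153°.
Rainbow angle = D_min − 180° = 51.153°.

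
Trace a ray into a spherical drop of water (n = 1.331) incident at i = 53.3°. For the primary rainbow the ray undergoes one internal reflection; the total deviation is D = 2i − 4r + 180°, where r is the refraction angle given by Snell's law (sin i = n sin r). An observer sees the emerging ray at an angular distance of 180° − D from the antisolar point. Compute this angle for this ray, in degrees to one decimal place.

41.6°

sin r = sin 53.3° / 1.331 = 0.8018/1.331 = 0.6024; r = 37.04°.
D = 2·53.3° − 4·37.04° + 180° = 106.60° − 148.16° + 180° = 138.44°.
Angle from antisolar point = 180° − D = 41.56°.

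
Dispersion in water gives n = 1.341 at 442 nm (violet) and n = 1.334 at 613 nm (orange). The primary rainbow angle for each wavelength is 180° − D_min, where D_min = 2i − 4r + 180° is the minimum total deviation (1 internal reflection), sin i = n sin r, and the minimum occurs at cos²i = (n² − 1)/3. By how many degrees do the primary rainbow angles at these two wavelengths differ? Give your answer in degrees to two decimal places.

At 442 nm (n = 1.341): cos²i = 0.26609 → i = 58.946°, r = 39.705°, D_min = 139.071°, rainbow angle = 40.929°.
At 613 nm (n = 1.334): cos²i = 0.25985 → i = 59.352°, r = 40.159°, D_min = 138.067°, rainbow angle = 41.933°.
Angular width = |40.929° − 41.933°| = 1.004°.

1.00°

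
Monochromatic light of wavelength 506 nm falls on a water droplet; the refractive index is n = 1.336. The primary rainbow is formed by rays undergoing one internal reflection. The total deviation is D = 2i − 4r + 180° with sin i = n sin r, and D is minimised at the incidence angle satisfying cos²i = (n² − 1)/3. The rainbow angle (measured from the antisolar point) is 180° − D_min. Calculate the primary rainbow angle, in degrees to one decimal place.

cos²i = (1.78490 − 1)/3 = 0.26163; i = arccos(0.51150) = 59.236°.
sin r = sin 59.236°/1.336 = 0.64318; r = 40.029°.
D_min = 2·59.236° − 4·40.029° + 180° = 138.356°.
Rainbow angle = 180° − D_min = 41.644°.

41.6°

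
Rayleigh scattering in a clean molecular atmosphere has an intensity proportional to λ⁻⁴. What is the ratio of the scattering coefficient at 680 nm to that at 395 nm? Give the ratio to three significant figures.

Rayleigh scattering ∝ λ⁻⁴, so the ratio of coefficients is the inverse fourth power of the wavelength ratio.
σ(680)/σ(395) = (395/680)⁴ = (0.5809)⁴ = 0.1139.

0.114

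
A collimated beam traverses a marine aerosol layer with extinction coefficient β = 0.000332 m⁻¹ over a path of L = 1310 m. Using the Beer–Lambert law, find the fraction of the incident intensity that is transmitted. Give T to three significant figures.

0.647

τ = β·L = 0.000332 × 1310 = 0.4349.
T = exp(−0.4349) = 0.6473.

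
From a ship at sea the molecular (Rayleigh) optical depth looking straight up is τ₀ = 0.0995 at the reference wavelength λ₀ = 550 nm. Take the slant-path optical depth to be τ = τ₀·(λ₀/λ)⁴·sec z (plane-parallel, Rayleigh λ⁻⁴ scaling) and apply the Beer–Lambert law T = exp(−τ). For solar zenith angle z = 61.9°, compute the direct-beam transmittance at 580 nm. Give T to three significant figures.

0.843

sec 61.9° = 2.1231.
τ = 0.0995 × (550/580)⁴ × 2.1231 = 0.0995 × 0.8086 × 2.1231 = 0.1708.
T = exp(−0.1708) = 0.8430.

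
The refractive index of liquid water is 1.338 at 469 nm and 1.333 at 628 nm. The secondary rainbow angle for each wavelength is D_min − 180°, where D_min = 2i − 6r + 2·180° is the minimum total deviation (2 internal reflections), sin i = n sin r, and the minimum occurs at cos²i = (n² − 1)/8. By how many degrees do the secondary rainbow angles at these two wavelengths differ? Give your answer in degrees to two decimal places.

1.30°

At 469 nm (n = 1.338): cos²i = 0.09878 → i = 71.682°, r = 45.195°, D_min = 232.193°, rainbow angle = 52.193°.
At 628 nm (n = 1.333): cos²i = 0.09711 → i = 71.843°, r = 45.466°, D_min = 230.891°, rainbow angle = 50.891°.
Angular width = |52.193° − 50.891°| = 1.302°.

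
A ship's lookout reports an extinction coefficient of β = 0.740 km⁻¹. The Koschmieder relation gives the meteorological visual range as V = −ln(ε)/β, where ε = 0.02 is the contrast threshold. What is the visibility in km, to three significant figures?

V = −ln(0.02) / 0.740 = 3.912 / 0.740 = 5.2865 km.

5.29 km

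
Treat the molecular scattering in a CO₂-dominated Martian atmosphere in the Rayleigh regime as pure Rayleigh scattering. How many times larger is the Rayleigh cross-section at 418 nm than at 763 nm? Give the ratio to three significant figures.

11.1

Rayleigh scattering ∝ λ⁻⁴, so the ratio of coefficients is the inverse fourth power of the wavelength ratio.
σ(418)/σ(763) = (763/418)⁴ = (1.8254)⁴ = 11.1.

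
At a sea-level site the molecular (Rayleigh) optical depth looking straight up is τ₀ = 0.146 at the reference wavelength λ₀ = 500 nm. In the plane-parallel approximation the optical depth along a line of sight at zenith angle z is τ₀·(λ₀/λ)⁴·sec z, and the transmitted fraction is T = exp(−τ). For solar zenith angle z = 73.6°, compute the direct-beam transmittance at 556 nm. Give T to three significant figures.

sec 73.6° = 3.5418.
τ = 0.146 × (500/556)⁴ × 3.5418 = 0.146 × 0.6540 × 3.5418 = 0.3382.
T = exp(−0.3382) = 0.7131.

0.713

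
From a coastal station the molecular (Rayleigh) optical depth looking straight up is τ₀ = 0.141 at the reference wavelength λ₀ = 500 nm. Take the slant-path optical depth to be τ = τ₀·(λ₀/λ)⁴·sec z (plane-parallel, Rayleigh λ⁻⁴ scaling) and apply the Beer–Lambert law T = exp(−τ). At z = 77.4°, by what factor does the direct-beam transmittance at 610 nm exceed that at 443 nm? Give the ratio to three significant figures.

Airmass: sec 77.4° = 4.5841.
τ(610 nm) = 0.141 × (500/610)⁴ × 4.5841 = 0.141 × 0.4514 × 4.5841 = 0.2918.
τ(443 nm) = 0.141 × (500/443)⁴ × 4.5841 = 0.141 × 1.6228 × 4.5841 = 1.0489.
T(610)/T(443) = exp(τ_B − τ_A) = exp(0.7572) = 2.1322.

2.13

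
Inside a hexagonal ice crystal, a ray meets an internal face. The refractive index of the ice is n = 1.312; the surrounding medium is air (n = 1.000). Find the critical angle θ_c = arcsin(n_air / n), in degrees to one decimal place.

sin θ_c = n_air / n = 1.000 / 1.312 = 0.7622.
θ_c = arcsin(0.7622) = 49.66°.

49.7°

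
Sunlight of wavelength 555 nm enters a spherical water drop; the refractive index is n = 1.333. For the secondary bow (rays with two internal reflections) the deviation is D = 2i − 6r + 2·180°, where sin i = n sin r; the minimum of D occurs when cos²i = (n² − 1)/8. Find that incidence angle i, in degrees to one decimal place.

cos²i = (1.333² − 1)/8 = (1.77689 − 1)/8 = 0.09711.
cos i = 0.31163, so i = 71.843°.

71.8°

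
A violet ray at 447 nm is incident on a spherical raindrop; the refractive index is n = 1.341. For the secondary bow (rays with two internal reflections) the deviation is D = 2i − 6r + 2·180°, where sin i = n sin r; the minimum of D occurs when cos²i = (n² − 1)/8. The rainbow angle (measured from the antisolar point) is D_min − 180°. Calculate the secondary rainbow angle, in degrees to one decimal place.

53.0°

cos²i = (1.79828 − 1)/8 = 0.09979; i = arccos(0.31589) = 71.586°.
sin r = sin 71.586°/1.341 = 0.70753; r = 45.034°.
D_min = 2·71.586° − 6·45.034° + 360° = 232.966°.
Rainbow angle = D_min − 180° = 52.966°.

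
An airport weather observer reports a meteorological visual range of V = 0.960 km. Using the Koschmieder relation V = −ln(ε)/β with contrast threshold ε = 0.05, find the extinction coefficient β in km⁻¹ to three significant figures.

3.12 km⁻¹

β = −ln(0.05) / V = 2.996 / 0.960 = 3.1206 km⁻¹.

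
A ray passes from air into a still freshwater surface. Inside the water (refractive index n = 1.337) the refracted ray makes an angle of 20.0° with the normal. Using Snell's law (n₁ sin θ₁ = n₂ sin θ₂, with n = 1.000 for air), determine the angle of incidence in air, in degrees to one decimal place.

Snell: sin θ_i = n · sin θ_r = 1.337 × sin 20.0° = 1.337 × 0.3420 = 0.4573.
θ_i = arcsin(0.4573) = 27.21°.

27.2°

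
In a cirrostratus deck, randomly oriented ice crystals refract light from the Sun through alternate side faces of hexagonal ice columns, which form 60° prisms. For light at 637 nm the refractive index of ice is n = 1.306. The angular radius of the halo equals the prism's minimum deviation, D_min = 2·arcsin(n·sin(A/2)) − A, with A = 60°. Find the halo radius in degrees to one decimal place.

n·sin(A/2) = 1.306 × sin 30° = 1.306 × 0.5000 = 0.6530.
D_min = 2·arcsin(0.6530) − 60° = 2 × 40.768° − 60° = 21.536°.

21.5°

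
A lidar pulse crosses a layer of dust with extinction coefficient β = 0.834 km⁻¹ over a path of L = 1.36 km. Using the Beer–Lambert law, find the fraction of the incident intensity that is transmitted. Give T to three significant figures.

0.322

τ = β·L = 0.834 × 1.36 = 1.1342.
T = exp(−1.1342) = 0.3217.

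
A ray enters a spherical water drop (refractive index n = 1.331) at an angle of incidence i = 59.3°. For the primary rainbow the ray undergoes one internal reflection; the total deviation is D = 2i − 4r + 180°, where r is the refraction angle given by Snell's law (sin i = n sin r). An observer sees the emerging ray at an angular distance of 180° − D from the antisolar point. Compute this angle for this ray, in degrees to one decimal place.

42.4°

sin r = sin 59.3° / 1.331 = 0.8599/1.331 = 0.6460; r = 40.24°.
D = 2·59.3° − 4·40.24° + 180° = 118.60° − 160.97° + 180° = 137.63°.
Angle from antisolar point = 180° − D = 42.37°.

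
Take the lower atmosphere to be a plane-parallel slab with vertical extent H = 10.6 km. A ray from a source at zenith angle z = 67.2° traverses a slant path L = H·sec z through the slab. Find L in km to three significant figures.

sec z = 1/cos 67.2° = 2.5805.
L = 10.6 × 2.5805 = 27.354 km.

27.4 km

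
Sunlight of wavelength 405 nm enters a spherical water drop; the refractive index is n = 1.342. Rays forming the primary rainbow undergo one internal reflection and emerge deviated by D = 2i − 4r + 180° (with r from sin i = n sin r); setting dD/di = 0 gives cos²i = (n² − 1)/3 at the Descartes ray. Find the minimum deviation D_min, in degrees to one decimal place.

cos²i = (1.80096 − 1)/3 = 0.26699; i = arccos(0.51671) = 58.888°.
sin r = sin 58.888°/1.342 = 0.63797; r = 39.641°.
D_min = 2·58.888° − 4·39.641° + 180° = 139.213°.

139.2°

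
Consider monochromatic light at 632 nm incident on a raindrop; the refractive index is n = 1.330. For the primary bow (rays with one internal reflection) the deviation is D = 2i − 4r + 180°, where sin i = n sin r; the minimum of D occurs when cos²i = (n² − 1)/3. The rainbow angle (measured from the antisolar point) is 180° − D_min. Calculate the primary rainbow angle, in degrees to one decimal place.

cos²i = (1.76890 − 1)/3 = 0.25630; i = arccos(0.50626) = 59.585°.
sin r = sin 59.585°/1.330 = 0.64841; r = 40.422°.
D_min = 2·59.585° − 4·40.422° + 180° = 137.484°.
Rainbow angle = 180° − D_min = 42.516°.

42.5°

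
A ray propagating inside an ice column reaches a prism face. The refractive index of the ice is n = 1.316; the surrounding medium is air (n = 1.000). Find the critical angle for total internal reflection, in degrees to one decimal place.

49.5°

sin θ_c = n_air / n = 1.000 / 1.316 = 0.7599.
θ_c = arcsin(0.7599) = 49.45°.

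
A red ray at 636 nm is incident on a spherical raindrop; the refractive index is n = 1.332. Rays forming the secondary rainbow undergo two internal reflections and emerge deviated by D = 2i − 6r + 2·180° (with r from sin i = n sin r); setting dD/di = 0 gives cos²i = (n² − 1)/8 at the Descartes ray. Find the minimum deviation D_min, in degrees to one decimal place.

cos²i = (1.77422 − 1)/8 = 0.09678; i = arccos(0.31109) = 71.875°.
sin r = sin 71.875°/1.332 = 0.71350; r = 45.520°.
D_min = 2·71.875° − 6·45.520° + 360° = 230.628°.

230.6°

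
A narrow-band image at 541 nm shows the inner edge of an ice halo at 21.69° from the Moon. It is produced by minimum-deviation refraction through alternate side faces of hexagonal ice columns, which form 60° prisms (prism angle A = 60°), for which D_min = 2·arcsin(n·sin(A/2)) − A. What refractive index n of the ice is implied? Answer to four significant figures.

Rearranging: n = sin((D_min + A)/2) / sin(A/2).
(D_min + A)/2 = (21.69° + 60°)/2 = 40.845°.
n = sin 40.845° / sin 30° = 0.6540 / 0.5000 = 1.3080.

1.308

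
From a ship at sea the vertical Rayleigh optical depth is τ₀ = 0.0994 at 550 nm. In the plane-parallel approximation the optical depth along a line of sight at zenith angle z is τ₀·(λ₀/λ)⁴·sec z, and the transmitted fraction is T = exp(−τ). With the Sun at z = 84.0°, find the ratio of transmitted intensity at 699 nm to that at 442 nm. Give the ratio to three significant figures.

Airmass: sec 84.0° = 9.5668.
τ(699 nm) = 0.0994 × (550/699)⁴ × 9.5668 = 0.0994 × 0.3833 × 9.5668 = 0.3645.
τ(442 nm) = 0.0994 × (550/442)⁴ × 9.5668 = 0.0994 × 2.3975 × 9.5668 = 2.2799.
T(699)/T(442) = exp(τ_B − τ_A) = exp(1.9154) = 6.7896.

6.79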